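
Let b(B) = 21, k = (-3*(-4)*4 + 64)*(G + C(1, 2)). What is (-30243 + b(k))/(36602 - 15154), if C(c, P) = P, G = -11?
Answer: -15111/10724 ≈ -1.4091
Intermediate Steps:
k = -1008 (k = (-3*(-4)*4 + 64)*(-11 + 2) = (12*4 + 64)*(-9) = (48 + 64)*(-9) = 112*(-9) = -1008)
(-30243 + b(k))/(36602 - 15154) = (-30243 + 21)/(36602 - 15154) = -30222/21448 = -30222*1/21448 = -15111/10724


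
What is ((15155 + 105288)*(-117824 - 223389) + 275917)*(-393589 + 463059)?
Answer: -2854969786975740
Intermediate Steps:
((15155 + 105288)*(-117824 - 223389) + 275917)*(-393589 + 463059) = (120443*(-341213) + 275917)*69470 = (-41096717359 + 275917)*69470 = -41096441442*69470 = -2854969786975740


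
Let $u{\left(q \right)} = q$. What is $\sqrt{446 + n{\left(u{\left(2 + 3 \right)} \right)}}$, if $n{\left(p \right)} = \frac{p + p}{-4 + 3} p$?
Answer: $6 \sqrt{11} \approx 19.9$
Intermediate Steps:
$n{\left(p \right)} = - 2 p^{2}$ ($n{\left(p \right)} = \frac{2 p}{-1} p = 2 p \left(-1\right) p = - 2 p p = - 2 p^{2}$)
$\sqrt{446 + n{\left(u{\left(2 + 3 \right)} \right)}} = \sqrt{446 - 2 \left(2 + 3\right)^{2}} = \sqrt{446 - 2 \cdot 5^{2}} = \sqrt{446 - 50} = \sqrt{396} = 6 \sqrt{11}$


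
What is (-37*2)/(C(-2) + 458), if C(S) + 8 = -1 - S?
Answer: -74/451 ≈ -0.16408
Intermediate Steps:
C(S) = -9 - S (C(S) = -8 + (-1 - S) = -9 - S)
(-37*2)/(C(-2) + 458) = (-37*2)/((-9 - 1*(-2)) + 458) = -74/((-9 + 2) + 458) = -74/(-7 + 458) = -74/451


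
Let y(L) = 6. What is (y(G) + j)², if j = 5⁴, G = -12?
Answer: 398161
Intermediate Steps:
j = 625
(y(G) + j)² = (6 + 625)² = 631² = 398161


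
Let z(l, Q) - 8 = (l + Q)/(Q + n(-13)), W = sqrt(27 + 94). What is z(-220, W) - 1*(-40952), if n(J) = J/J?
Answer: 491311/12 ≈ 40943.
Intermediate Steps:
W = 11 (W = sqrt(121) = 11)
n(J) = 1
z(l, Q) = 8 + (Q + l)/(1 + Q) (z(l, Q) = 8 + (l + Q)/(Q + 1) = 8 + (Q + l)/(1 + Q))
z(-220, W) - 1*(-40952) = (8 - 220 + 9*11)/(1 + 11) - 1*(-40952) = (8 - 220 + 99)/12 + 40952 = (1/12)*(-113) + 40952 = -113/12 + 40952 = 491311/12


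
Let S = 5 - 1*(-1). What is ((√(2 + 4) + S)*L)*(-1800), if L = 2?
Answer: -21600 - 3600*√6 ≈ -30418.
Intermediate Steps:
S = 6 (S = 5 + 1 = 6)
((√(2 + 4) + S)*L)*(-1800) = ((√(2 + 4) + 6)*2)*(-1800) = ((√6 + 6)*2)*(-1800) = ((6 + √6)*2)*(-1800) = (12 + 2*√6)*(-1800) = -21600 - 3600*√6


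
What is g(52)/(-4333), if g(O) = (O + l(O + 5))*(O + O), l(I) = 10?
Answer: -6448/4333 ≈ -1.4881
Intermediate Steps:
g(O) = 2*O*(10 + O) (g(O) = (O + 10)*(O + O) = (10 + O)*(2*O) = 2*O*(10 + O))
g(52)/(-4333) = (2*52*(10 + 52))/(-4333) = (2*52*62)*(-1/4333) = 6448*(-1/4333) = -6448/4333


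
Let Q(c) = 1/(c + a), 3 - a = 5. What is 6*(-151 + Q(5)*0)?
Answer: -906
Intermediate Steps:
a = -2 (a = 3 - 1*5 = 3 - 5 = -2)
Q(c) = 1/(-2 + c) (Q(c) = 1/(c - 2) = 1/(-2 + c))
6*(-151 + Q(5)*0) = 6*(-151 + 0/(-2 + 5)) = 6*(-151 + 0/3) = 6*(-151 + (1/3)*0) = 6*(-151 + 0) = 6*(-151) = -906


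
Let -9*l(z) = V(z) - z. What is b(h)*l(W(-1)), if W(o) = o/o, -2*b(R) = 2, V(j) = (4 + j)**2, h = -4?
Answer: 8/3 ≈ 2.6667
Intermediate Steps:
b(R) = -1 (b(R) = -1/2*2 = -1)
W(o) = 1
l(z) = -(4 + z)**2/9 + z/9 (l(z) = -((4 + z)**2 - z)/9 = -(4 + z)**2/9 + z/9)
b(h)*l(W(-1)) = -(-(4 + 1)**2/9 + (1/9)*1) = -(-1/9*5**2 + 1/9) = -(-1/9*25 + 1/9) = -(-25/9 + 1/9) = -1*(-8/3) = 8/3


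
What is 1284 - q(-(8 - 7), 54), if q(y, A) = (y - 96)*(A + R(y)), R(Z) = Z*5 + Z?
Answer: 5940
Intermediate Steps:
R(Z) = 6*Z (R(Z) = 5*Z + Z = 6*Z)
q(y, A) = (-96 + y)*(A + 6*y) (q(y, A) = (y - 96)*(A + 6*y) = (-96 + y)*(A + 6*y))
1284 - q(-(8 - 7), 54) = 1284 - (-(-576)*(8 - 7) - 96*54 + 6*(-(8 - 7))² + 54*(-(8 - 7))) = 1284 - (-(-576) - 5184 + 6*(-1*1)² + 54*(-1*1)) = 1284 - (-576*(-1) - 5184 + 6*(-1)² + 54*(-1)) = 1284 - (576 - 5184 + 6*1 - 54) = 1284 - (576 - 5184 + 6 - 54) = 1284 - 1*(-4656) = 1284 + 4656 = 5940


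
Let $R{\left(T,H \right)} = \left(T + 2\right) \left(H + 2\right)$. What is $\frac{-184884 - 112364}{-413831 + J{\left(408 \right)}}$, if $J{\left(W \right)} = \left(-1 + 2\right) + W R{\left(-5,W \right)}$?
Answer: $\frac{21232}{65405} \approx 0.32462$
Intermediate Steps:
$R{\left(T,H \right)} = \left(2 + H\right) \left(2 + T\right)$ ($R{\left(T,H \right)} = \left(2 + T\right) \left(2 + H\right) = \left(2 + H\right) \left(2 + T\right)$)
$J{\left(W \right)} = 1 + W \left(-6 - 3 W\right)$ ($J{\left(W \right)} = \left(-1 + 2\right) + W \left(4 + 2 W + 2 \left(-5\right) + W \left(-5\right)\right) = 1 + W \left(4 + 2 W - 10 - 5 W\right) = 1 + W \left(-6 - 3 W\right)$)
$\frac{-184884 - 112364}{-413831 + J{\left(408 \right)}} = \frac{-184884 - 112364}{-413831 + \left(1 - 1224 \left(2 + 408\right)\right)} = - \frac{297248}{-413831 + \left(1 - 1224 \cdot 410\right)} = - \frac{297248}{-413831 + \left(1 - 501840\right)} = - \frac{297248}{-413831 - 501839} = - \frac{297248}{-915670} = \left(-297248\right) \left(- \frac{1}{915670}\right) = \frac{21232}{65405}$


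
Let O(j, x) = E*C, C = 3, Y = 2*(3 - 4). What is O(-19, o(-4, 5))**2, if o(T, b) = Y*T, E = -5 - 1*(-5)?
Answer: 0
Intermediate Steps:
E = 0 (E = -5 + 5 = 0)
Y = -2 (Y = 2*(-1) = -2)
o(T, b) = -2*T
O(j, x) = 0 (O(j, x) = 0*3 = 0)
O(-19, o(-4, 5))**2 = 0**2 = 0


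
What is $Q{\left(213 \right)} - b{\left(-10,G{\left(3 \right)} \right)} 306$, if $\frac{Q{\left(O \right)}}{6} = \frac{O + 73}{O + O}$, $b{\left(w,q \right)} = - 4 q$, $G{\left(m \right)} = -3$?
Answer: $- \frac{260426}{71} \approx -3668.0$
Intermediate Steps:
$Q{\left(O \right)} = \frac{3 \left(73 + O\right)}{O}$ ($Q{\left(O \right)} = 6 \frac{O + 73}{O + O} = 6 \frac{73 + O}{2 O} = \frac{3 \left(73 + O\right)}{O}$)
$Q{\left(213 \right)} - b{\left(-10,G{\left(3 \right)} \right)} 306 = \left(3 + \frac{219}{213}\right) - \left(-4\right) \left(-3\right) 306 = \left(3 + 219 \cdot \frac{1}{213}\right) - 12 \cdot 306 = \left(3 + \frac{73}{71}\right) - 3672 = \frac{286}{71} - 3672 = - \frac{260426}{71}$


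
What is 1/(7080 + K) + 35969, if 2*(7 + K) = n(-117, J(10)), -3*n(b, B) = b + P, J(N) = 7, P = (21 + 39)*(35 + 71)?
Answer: 433965987/12065 ≈ 35969.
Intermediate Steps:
P = 6360 (P = 60*106 = 6360)
n(b, B) = -2120 - b/3 (n(b, B) = -(b + 6360)/3 = -(6360 + b)/3 = -2120 - b/3)
K = -2095/2 (K = -7 + (-2120 - ⅓*(-117))/2 = -7 + (-2120 + 39)/2 = -7 + (½)*(-2081) = -7 - 2081/2 = -2095/2 ≈ -1047.5)
1/(7080 + K) + 35969 = 1/(7080 - 2095/2) + 35969 = 1/(12065/2) + 35969 = 2/12065 + 35969 = 433965987/12065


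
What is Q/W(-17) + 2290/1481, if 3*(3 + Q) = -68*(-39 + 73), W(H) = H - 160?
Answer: 4653391/786411 ≈ 5.9173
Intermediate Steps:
W(H) = -160 + H
Q = -2321/3 (Q = -3 + (-68*(-39 + 73))/3 = -3 + (-68*34)/3 = -3 + (⅓)*(-2312) = -3 - 2312/3 = -2321/3 ≈ -773.67)
Q/W(-17) + 2290/1481 = -2321/(3*(-160 - 17)) + 2290/1481 = -2321/3/(-177) + 2290*(1/1481) = -2321/3*(-1/177) + 2290/1481 = 2321/531 + 2290/1481 = 4653391/786411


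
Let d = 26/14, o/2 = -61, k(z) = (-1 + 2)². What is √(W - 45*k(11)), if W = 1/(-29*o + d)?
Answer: 2*I*√6907443598/24779 ≈ 6.7082*I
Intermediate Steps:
k(z) = 1 (k(z) = 1² = 1)
o = -122 (o = 2*(-61) = -122)
d = 13/7 (d = 26*(1/14) = 13/7 ≈ 1.8571)
W = 7/24779 (W = 1/(-29*(-122) + 13/7) = 1/(3538 + 13/7) = 1/(24779/7) = 7/24779 ≈ 0.00028250)
√(W - 45*k(11)) = √(7/24779 - 45*1) = √(7/24779 - 45) = √(-1115048/24779) = 2*I*√6907443598/24779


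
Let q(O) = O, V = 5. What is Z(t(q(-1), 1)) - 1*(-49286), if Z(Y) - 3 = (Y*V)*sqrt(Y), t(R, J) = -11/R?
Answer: 49289 + 55*sqrt(11) ≈ 49471.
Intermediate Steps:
Z(Y) = 3 + 5*Y**(3/2) (Z(Y) = 3 + (Y*5)*sqrt(Y) = 3 + (5*Y)*sqrt(Y) = 3 + 5*Y**(3/2))
Z(t(q(-1), 1)) - 1*(-49286) = (3 + 5*(-11/(-1))**(3/2)) - 1*(-49286) = (3 + 5*(-11*(-1))**(3/2)) + 49286 = (3 + 5*11**(3/2)) + 49286 = (3 + 5*(11*sqrt(11))) + 49286 = (3 + 55*sqrt(11)) + 49286 = 49289 + 55*sqrt(11)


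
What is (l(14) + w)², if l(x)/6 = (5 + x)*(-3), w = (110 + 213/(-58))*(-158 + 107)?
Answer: 111791928609/3364 ≈ 3.3232e+7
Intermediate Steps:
w = -314517/58 (w = (110 + 213*(-1/58))*(-51) = (110 - 213/58)*(-51) = (6167/58)*(-51) = -314517/58 ≈ -5422.7)
l(x) = -90 - 18*x (l(x) = 6*((5 + x)*(-3)) = 6*(-15 - 3*x) = -90 - 18*x)
(l(14) + w)² = ((-90 - 18*14) - 314517/58)² = ((-90 - 252) - 314517/58)² = (-342 - 314517/58)² = (-334353/58)² = 111791928609/3364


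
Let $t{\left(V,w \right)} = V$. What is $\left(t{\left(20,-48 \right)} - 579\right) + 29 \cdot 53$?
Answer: $978$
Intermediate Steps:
$\left(t{\left(20,-48 \right)} - 579\right) + 29 \cdot 53 = \left(20 - 579\right) + 29 \cdot 53 = -559 + 1537 = 978$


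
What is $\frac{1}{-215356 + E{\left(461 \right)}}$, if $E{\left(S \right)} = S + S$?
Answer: $- \frac{1}{214434} \approx -4.6634 \cdot 10^{-6}$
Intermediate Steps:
$E{\left(S \right)} = 2 S$
$\frac{1}{-215356 + E{\left(461 \right)}} = \frac{1}{-215356 + 2 \cdot 461} = \frac{1}{-215356 + 922} = \frac{1}{-214434} = - \frac{1}{214434}$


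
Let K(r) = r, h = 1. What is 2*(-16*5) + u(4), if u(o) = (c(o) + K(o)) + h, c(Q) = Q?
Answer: -151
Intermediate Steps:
u(o) = 1 + 2*o (u(o) = (o + o) + 1 = 2*o + 1 = 1 + 2*o)
2*(-16*5) + u(4) = 2*(-16*5) + (1 + 2*4) = 2*(-80) + (1 + 8) = -160 + 9 = -151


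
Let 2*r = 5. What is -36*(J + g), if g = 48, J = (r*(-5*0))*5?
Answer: -1728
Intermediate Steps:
r = 5/2 (r = (1/2)*5 = 5/2 ≈ 2.5000)
J = 0 (J = (5*(-5*0)/2)*5 = ((5/2)*0)*5 = 0*5 = 0)
-36*(J + g) = -36*(0 + 48) = -36*48 = -1728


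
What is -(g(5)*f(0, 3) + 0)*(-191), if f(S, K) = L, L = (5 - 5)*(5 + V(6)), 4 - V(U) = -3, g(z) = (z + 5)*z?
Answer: 0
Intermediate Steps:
g(z) = z*(5 + z) (g(z) = (5 + z)*z = z*(5 + z))
V(U) = 7 (V(U) = 4 - 1*(-3) = 4 + 3 = 7)
L = 0 (L = (5 - 5)*(5 + 7) = 0*12 = 0)
f(S, K) = 0
-(g(5)*f(0, 3) + 0)*(-191) = -((5*(5 + 5))*0 + 0)*(-191) = -((5*10)*0 + 0)*(-191) = -(50*0 + 0)*(-191) = -(0 + 0)*(-191) = -1*0*(-191) = 0*(-191) = 0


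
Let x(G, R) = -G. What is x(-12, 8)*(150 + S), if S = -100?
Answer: 600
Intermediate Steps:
x(-12, 8)*(150 + S) = (-1*(-12))*(150 - 100) = 12*50 = 600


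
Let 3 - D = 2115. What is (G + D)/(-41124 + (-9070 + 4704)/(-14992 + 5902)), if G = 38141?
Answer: -163751805/186906397 ≈ -0.87612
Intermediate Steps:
D = -2112 (D = 3 - 1*2115 = 3 - 2115 = -2112)
(G + D)/(-41124 + (-9070 + 4704)/(-14992 + 5902)) = (38141 - 2112)/(-41124 + (-9070 + 4704)/(-14992 + 5902)) = 36029/(-41124 - 4366/(-9090)) = 36029/(-41124 - 4366*(-1/9090)) = 36029/(-41124 + 2183/4545) = 36029/(-186906397/4545) = 36029*(-4545/186906397) = -163751805/186906397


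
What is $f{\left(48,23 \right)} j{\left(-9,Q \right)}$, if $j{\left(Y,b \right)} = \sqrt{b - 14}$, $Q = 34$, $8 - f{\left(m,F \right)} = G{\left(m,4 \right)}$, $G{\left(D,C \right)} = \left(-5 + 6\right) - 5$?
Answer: $24 \sqrt{5} \approx 53.666$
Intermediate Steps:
$G{\left(D,C \right)} = -4$ ($G{\left(D,C \right)} = 1 - 5 = -4$)
$f{\left(m,F \right)} = 12$ ($f{\left(m,F \right)} = 8 - -4 = 8 + 4 = 12$)
$j{\left(Y,b \right)} = \sqrt{-14 + b}$
$f{\left(48,23 \right)} j{\left(-9,Q \right)} = 12 \sqrt{-14 + 34} = 12 \sqrt{20} = 12 \cdot 2 \sqrt{5} = 24 \sqrt{5}$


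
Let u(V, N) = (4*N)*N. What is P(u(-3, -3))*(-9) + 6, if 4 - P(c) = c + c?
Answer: 618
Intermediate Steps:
u(V, N) = 4*N**2
P(c) = 4 - 2*c (P(c) = 4 - (c + c) = 4 - 2*c)
P(u(-3, -3))*(-9) + 6 = (4 - 8*(-3)**2)*(-9) + 6 = (4 - 8*9)*(-9) + 6 = (4 - 2*36)*(-9) + 6 = (4 - 72)*(-9) + 6 = -68*(-9) + 6 = 612 + 6 = 618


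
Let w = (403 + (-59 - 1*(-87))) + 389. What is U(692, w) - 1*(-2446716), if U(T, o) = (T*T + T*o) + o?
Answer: 3493840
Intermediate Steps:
w = 820 (w = (403 + (-59 + 87)) + 389 = (403 + 28) + 389 = 431 + 389 = 820)
U(T, o) = o + T**2 + T*o (U(T, o) = (T**2 + T*o) + o = o + T**2 + T*o)
U(692, w) - 1*(-2446716) = (820 + 692**2 + 692*820) - 1*(-2446716) = (820 + 478864 + 567440) + 2446716 = 1047124 + 2446716 = 3493840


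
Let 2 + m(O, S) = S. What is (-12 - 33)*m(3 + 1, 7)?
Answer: -225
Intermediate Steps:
m(O, S) = -2 + S
(-12 - 33)*m(3 + 1, 7) = (-12 - 33)*(-2 + 7) = -45*5 = -225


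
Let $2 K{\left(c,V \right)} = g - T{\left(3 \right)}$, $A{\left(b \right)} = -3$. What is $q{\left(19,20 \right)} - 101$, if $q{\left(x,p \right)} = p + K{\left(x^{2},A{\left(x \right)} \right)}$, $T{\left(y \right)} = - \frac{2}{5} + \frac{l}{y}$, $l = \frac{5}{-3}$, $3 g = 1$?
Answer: $- \frac{3616}{45} \approx -80.356$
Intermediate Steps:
$g = \frac{1}{3}$ ($g = \frac{1}{3} \cdot 1 = \frac{1}{3} \approx 0.33333$)
$l = - \frac{5}{3}$ ($l = 5 \left(- \frac{1}{3}\right) = - \frac{5}{3} \approx -1.6667$)
$T{\left(y \right)} = - \frac{2}{5} - \frac{5}{3 y}$
$K{\left(c,V \right)} = \frac{29}{45}$ ($K{\left(c,V \right)} = \frac{\frac{1}{3} - \frac{-25 - 18}{15 \cdot 3}}{2} = \frac{\frac{1}{3} - \frac{1}{15} \cdot \frac{1}{3} \left(-25 - 18\right)}{2} = \frac{\frac{1}{3} - \frac{1}{15} \cdot \frac{1}{3} \left(-43\right)}{2} = \frac{\frac{1}{3} - - \frac{43}{45}}{2} = \frac{\frac{1}{3} + \frac{43}{45}}{2} = \frac{1}{2} \cdot \frac{58}{45} = \frac{29}{45}$)
$q{\left(x,p \right)} = \frac{29}{45} + p$ ($q{\left(x,p \right)} = p + \frac{29}{45} = \frac{29}{45} + p$)
$q{\left(19,20 \right)} - 101 = \left(\frac{29}{45} + 20\right) - 101 = \frac{929}{45} - 101 = - \frac{3616}{45}$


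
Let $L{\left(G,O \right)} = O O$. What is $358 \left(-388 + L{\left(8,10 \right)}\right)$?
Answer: $-103104$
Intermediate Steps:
$L{\left(G,O \right)} = O^{2}$
$358 \left(-388 + L{\left(8,10 \right)}\right) = 358 \left(-388 + 10^{2}\right) = 358 \left(-388 + 100\right) = 358 \left(-288\right) = -103104$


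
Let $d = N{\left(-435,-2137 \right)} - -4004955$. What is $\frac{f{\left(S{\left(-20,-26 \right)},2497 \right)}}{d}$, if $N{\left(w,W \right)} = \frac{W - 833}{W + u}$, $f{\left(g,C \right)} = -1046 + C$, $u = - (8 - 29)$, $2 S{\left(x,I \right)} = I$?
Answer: $\frac{1535158}{4237243875} \approx 0.0003623$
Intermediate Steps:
$S{\left(x,I \right)} = \frac{I}{2}$
$u = 21$ ($u = \left(-1\right) \left(-21\right) = 21$)
$N{\left(w,W \right)} = \frac{-833 + W}{21 + W}$ ($N{\left(w,W \right)} = \frac{W - 833}{W + 21} = \frac{-833 + W}{21 + W}$)
$d = \frac{4237243875}{1058}$ ($d = \frac{-833 - 2137}{21 - 2137} - -4004955 = \frac{1}{-2116} \left(-2970\right) + 4004955 = \left(- \frac{1}{2116}\right) \left(-2970\right) + 4004955 = \frac{1485}{1058} + 4004955 = \frac{4237243875}{1058} \approx 4.005 \cdot 10^{6}$)
$\frac{f{\left(S{\left(-20,-26 \right)},2497 \right)}}{d} = \frac{-1046 + 2497}{\frac{4237243875}{1058}} = 1451 \cdot \frac{1058}{4237243875} = \frac{1535158}{4237243875}$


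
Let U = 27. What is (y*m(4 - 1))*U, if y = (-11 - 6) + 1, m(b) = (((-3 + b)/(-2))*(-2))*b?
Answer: 0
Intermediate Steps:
m(b) = b*(-3 + b) (m(b) = (((-3 + b)*(-½))*(-2))*b = ((3/2 - b/2)*(-2))*b = (-3 + b)*b = b*(-3 + b))
y = -16 (y = -17 + 1 = -16)
(y*m(4 - 1))*U = -16*(4 - 1)*(-3 + (4 - 1))*27 = -48*(-3 + 3)*27 = -48*0*27 = -16*0*27 = 0*27 = 0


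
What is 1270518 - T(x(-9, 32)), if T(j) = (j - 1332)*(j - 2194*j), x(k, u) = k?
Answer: 27737835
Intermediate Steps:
T(j) = -2193*j*(-1332 + j) (T(j) = (-1332 + j)*(-2193*j) = -2193*j*(-1332 + j))
1270518 - T(x(-9, 32)) = 1270518 - 2193*(-9)*(1332 - 1*(-9)) = 1270518 - 2193*(-9)*(1332 + 9) = 1270518 - 2193*(-9)*1341 = 1270518 - 1*(-26467317) = 1270518 + 26467317 = 27737835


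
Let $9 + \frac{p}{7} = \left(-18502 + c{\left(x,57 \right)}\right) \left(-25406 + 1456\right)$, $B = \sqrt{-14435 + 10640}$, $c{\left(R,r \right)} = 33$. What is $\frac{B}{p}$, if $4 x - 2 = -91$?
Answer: $\frac{i \sqrt{3795}}{3096327787} \approx 1.9896 \cdot 10^{-8} i$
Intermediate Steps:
$x = - \frac{89}{4}$ ($x = \frac{1}{2} + \frac{1}{4} \left(-91\right) = \frac{1}{2} - \frac{91}{4} = - \frac{89}{4} \approx -22.25$)
$B = i \sqrt{3795}$ ($B = \sqrt{-3795} = i \sqrt{3795} \approx 61.604 i$)
$p = 3096327787$ ($p = -63 + 7 \left(-18502 + 33\right) \left(-25406 + 1456\right) = -63 + 7 \left(\left(-18469\right) \left(-23950\right)\right) = -63 + 7 \cdot 442332550 = -63 + 3096327850 = 3096327787$)
$\frac{B}{p} = \frac{i \sqrt{3795}}{3096327787}$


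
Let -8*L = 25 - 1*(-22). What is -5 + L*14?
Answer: -349/4 ≈ -87.250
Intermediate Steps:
L = -47/8 (L = -(25 - 1*(-22))/8 = -(25 + 22)/8 = -⅛*47 = -47/8 ≈ -5.8750)
-5 + L*14 = -5 - 47/8*14 = -5 - 329/4 = -349/4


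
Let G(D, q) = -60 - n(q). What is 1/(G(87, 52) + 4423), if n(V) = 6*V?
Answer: 1/4051 ≈ 0.00024685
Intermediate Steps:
G(D, q) = -60 - 6*q
1/(G(87, 52) + 4423) = 1/((-60 - 6*52) + 4423) = 1/((-60 - 312) + 4423) = 1/(-372 + 4423) = 1/4051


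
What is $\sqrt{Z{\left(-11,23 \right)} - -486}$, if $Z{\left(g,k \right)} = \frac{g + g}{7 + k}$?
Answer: $\frac{\sqrt{109185}}{15} \approx 22.029$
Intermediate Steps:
$Z{\left(g,k \right)} = \frac{2 g}{7 + k}$
$\sqrt{Z{\left(-11,23 \right)} - -486} = \sqrt{2 \left(-11\right) \frac{1}{7 + 23} - -486} = \sqrt{2 \left(-11\right) \frac{1}{30} + 486} = \sqrt{- \frac{11}{15} + 486} = \sqrt{\frac{7279}{15}} = \frac{\sqrt{109185}}{15}$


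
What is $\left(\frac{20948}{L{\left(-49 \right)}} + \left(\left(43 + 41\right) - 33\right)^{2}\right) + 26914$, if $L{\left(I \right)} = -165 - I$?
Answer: $\frac{850698}{29} \approx 29334.0$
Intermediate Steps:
$\left(\frac{20948}{L{\left(-49 \right)}} + \left(\left(43 + 41\right) - 33\right)^{2}\right) + 26914 = \left(\frac{20948}{-165 - -49} + \left(\left(43 + 41\right) - 33\right)^{2}\right) + 26914 = \left(\frac{20948}{-165 + 49} + \left(84 - 33\right)^{2}\right) + 26914 = \left(\frac{20948}{-116} + 51^{2}\right) + 26914 = \left(20948 \left(- \frac{1}{116}\right) + 2601\right) + 26914 = \left(- \frac{5237}{29} + 2601\right) + 26914 = \frac{70192}{29} + 26914 = \frac{850698}{29}$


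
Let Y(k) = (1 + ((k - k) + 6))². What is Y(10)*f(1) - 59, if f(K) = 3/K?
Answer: 88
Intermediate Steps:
Y(k) = 49 (Y(k) = (1 + (0 + 6))² = (1 + 6)² = 7² = 49)
Y(10)*f(1) - 59 = 49*(3/1) - 59 = 49*(3*1) - 59 = 49*3 - 59 = 147 - 59 = 88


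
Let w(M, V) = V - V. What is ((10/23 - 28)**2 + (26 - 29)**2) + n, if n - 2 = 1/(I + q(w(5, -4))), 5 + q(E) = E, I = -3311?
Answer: 1352181371/1754164 ≈ 770.84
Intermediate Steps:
w(M, V) = 0
q(E) = -5 + E
n = 6631/3316 (n = 2 + 1/(-3311 + (-5 + 0)) = 2 + 1/(-3311 - 5) = 2 + 1/(-3316) = 2 - 1/3316 = 6631/3316 ≈ 1.9997)
((10/23 - 28)**2 + (26 - 29)**2) + n = ((10/23 - 28)**2 + (26 - 29)**2) + 6631/3316 = ((10*(1/23) - 28)**2 + (-3)**2) + 6631/3316 = ((10/23 - 28)**2 + 9) + 6631/3316 = ((-634/23)**2 + 9) + 6631/3316 = (401956/529 + 9) + 6631/3316 = 406717/529 + 6631/3316 = 1352181371/1754164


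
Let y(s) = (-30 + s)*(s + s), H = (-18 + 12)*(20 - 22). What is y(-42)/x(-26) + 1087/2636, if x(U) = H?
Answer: 1329631/2636 ≈ 504.41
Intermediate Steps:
H = 12 (H = -6*(-2) = 12)
y(s) = 2*s*(-30 + s) (y(s) = (-30 + s)*(2*s) = 2*s*(-30 + s))
x(U) = 12
y(-42)/x(-26) + 1087/2636 = (2*(-42)*(-30 - 42))/12 + 1087/2636 = (2*(-42)*(-72))*(1/12) + 1087*(1/2636) = 6048*(1/12) + 1087/2636 = 504 + 1087/2636 = 1329631/2636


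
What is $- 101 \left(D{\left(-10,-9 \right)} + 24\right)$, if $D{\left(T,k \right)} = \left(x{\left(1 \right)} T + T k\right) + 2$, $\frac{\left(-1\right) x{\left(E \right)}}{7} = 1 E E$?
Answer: $-18786$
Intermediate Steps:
$x{\left(E \right)} = - 7 E^{2}$ ($x{\left(E \right)} = - 7 \cdot 1 E E = - 7 E E = - 7 E^{2}$)
$D{\left(T,k \right)} = 2 - 7 T + T k$ ($D{\left(T,k \right)} = \left(- 7 \cdot 1^{2} T + T k\right) + 2 = \left(\left(-7\right) 1 T + T k\right) + 2 = \left(- 7 T + T k\right) + 2 = 2 - 7 T + T k$)
$- 101 \left(D{\left(-10,-9 \right)} + 24\right) = - 101 \left(\left(2 - -70 - -90\right) + 24\right) = - 101 \left(\left(2 + 70 + 90\right) + 24\right) = - 101 \left(162 + 24\right) = \left(-101\right) 186 = -18786$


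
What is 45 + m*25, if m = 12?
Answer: 345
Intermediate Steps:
45 + m*25 = 45 + 12*25 = 45 + 300 = 345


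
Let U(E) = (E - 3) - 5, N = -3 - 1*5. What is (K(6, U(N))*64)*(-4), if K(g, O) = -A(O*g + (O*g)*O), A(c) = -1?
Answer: -256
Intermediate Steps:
N = -8 (N = -3 - 5 = -8)
U(E) = -8 + E (U(E) = (-3 + E) - 5 = -8 + E)
K(g, O) = 1 (K(g, O) = -1*(-1) = 1)
(K(6, U(N))*64)*(-4) = (1*64)*(-4) = 64*(-4) = -256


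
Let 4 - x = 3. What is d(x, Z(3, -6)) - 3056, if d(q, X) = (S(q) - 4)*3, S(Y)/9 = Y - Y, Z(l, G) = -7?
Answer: -3068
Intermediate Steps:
x = 1 (x = 4 - 1*3 = 4 - 3 = 1)
S(Y) = 0 (S(Y) = 9*(Y - Y) = 9*0 = 0)
d(q, X) = -12 (d(q, X) = (0 - 4)*3 = -4*3 = -12)
d(x, Z(3, -6)) - 3056 = -12 - 3056 = -3068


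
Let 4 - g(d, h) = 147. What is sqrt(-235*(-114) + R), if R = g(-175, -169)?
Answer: sqrt(26647) ≈ 163.24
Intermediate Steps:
g(d, h) = -143 (g(d, h) = 4 - 1*147 = 4 - 147 = -143)
R = -143
sqrt(-235*(-114) + R) = sqrt(-235*(-114) - 143) = sqrt(26790 - 143) = sqrt(26647)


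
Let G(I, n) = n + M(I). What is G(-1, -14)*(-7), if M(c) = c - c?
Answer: 98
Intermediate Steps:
M(c) = 0
G(I, n) = n (G(I, n) = n + 0 = n)
G(-1, -14)*(-7) = -14*(-7) = 98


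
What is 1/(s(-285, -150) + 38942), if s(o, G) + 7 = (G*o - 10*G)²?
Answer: 1/1958101435 ≈ 5.1070e-10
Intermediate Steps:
s(o, G) = -7 + (-10*G + G*o)² (s(o, G) = -7 + (G*o - 10*G)² = -7 + (-10*G + G*o)²)
1/(s(-285, -150) + 38942) = 1/((-7 + (-150)²*(-10 - 285)²) + 38942) = 1/((-7 + 22500*(-295)²) + 38942) = 1/((-7 + 22500*87025) + 38942) = 1/((-7 + 1958062500) + 38942) = 1/(1958062493 + 38942) = 1/1958101435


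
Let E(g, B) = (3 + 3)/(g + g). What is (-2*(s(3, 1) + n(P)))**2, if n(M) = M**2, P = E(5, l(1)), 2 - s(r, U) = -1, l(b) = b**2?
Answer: 28224/625 ≈ 45.158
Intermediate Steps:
s(r, U) = 3 (s(r, U) = 2 - 1*(-1) = 2 + 1 = 3)
E(g, B) = 3/g (E(g, B) = 6/((2*g)) = 6*(1/(2*g)) = 3/g)
P = 3/5 ≈ 0.60000
(-2*(s(3, 1) + n(P)))**2 = (-2*(3 + (3/5)**2))**2 = (-2*(3 + 9/25))**2 = (-2*84/25)**2 = (-168/25)**2 = 28224/625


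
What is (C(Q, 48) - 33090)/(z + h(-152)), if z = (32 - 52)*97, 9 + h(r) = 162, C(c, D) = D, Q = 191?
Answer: 33042/1787 ≈ 18.490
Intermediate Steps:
h(r) = 153 (h(r) = -9 + 162 = 153)
z = -1940 (z = -20*97 = -1940)
(C(Q, 48) - 33090)/(z + h(-152)) = (48 - 33090)/(-1940 + 153) = -33042/(-1787) = -33042*(-1/1787) = 33042/1787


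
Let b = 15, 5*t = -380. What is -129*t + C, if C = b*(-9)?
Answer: 9669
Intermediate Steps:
t = -76 (t = (⅕)*(-380) = -76)
C = -135 (C = 15*(-9) = -135)
-129*t + C = -129*(-76) - 135 = 9804 - 135 = 9669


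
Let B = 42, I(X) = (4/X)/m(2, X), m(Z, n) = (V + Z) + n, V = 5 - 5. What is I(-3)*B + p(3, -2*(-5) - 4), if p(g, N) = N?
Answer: 62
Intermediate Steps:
V = 0
m(Z, n) = Z + n (m(Z, n) = (0 + Z) + n = Z + n)
I(X) = 4/(X*(2 + X)) (I(X) = (4/X)/(2 + X) = 4/(X*(2 + X)))
I(-3)*B + p(3, -2*(-5) - 4) = (4/(-3*(2 - 3)))*42 + (-2*(-5) - 4) = (4*(-⅓)/(-1))*42 + (10 - 4) = (4*(-⅓)*(-1))*42 + 6 = (4/3)*42 + 6 = 56 + 6 = 62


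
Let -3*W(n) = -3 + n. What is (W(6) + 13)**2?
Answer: 144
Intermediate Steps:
W(n) = 1 - n/3 (W(n) = -(-3 + n)/3 = 1 - n/3)
(W(6) + 13)**2 = ((1 - 1/3*6) + 13)**2 = ((1 - 2) + 13)**2 = (-1 + 13)**2 = 12**2 = 144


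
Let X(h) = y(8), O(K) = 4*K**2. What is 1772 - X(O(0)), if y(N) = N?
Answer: 1764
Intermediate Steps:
X(h) = 8
1772 - X(O(0)) = 1772 - 1*8 = 1772 - 8 = 1764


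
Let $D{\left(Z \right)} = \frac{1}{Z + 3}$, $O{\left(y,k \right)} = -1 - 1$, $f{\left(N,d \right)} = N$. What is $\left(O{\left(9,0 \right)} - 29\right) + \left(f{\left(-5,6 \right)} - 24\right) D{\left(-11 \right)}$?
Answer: $- \frac{219}{8} \approx -27.375$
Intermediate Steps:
$O{\left(y,k \right)} = -2$
$D{\left(Z \right)} = \frac{1}{3 + Z}$
$\left(O{\left(9,0 \right)} - 29\right) + \left(f{\left(-5,6 \right)} - 24\right) D{\left(-11 \right)} = \left(-2 - 29\right) + \frac{-5 - 24}{3 - 11} = \left(-2 - 29\right) + \frac{-5 - 24}{-8} = -31 - - \frac{29}{8} = -31 + \frac{29}{8} = - \frac{219}{8}$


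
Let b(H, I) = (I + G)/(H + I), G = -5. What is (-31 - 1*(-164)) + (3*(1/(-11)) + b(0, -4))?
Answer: 5939/44 ≈ 134.98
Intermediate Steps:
b(H, I) = (-5 + I)/(H + I) (b(H, I) = (I - 5)/(H + I) = (-5 + I)/(H + I))
(-31 - 1*(-164)) + (3*(1/(-11)) + b(0, -4)) = (-31 - 1*(-164)) + (3*(1/(-11)) + (-5 - 4)/(0 - 4)) = (-31 + 164) + (3*(1*(-1/11)) - 9/(-4)) = 133 + (3*(-1/11) - ¼*(-9)) = 133 + (-3/11 + 9/4) = 133 + 87/44 = 5939/44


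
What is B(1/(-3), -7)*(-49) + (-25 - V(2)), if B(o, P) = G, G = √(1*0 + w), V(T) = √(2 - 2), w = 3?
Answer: -25 - 49*√3 ≈ -109.87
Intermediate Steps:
V(T) = 0 (V(T) = √0 = 0)
G = √3 (G = √(1*0 + 3) = √(0 + 3) = √3 ≈ 1.7320)
B(o, P) = √3
B(1/(-3), -7)*(-49) + (-25 - V(2)) = √3*(-49) + (-25 - 1*0) = -49*√3 + (-25 + 0) = -49*√3 - 25 = -25 - 49*√3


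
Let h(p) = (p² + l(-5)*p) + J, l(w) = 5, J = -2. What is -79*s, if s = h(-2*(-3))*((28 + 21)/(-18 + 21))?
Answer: -247744/3 ≈ -82581.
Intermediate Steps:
h(p) = -2 + p² + 5*p (h(p) = (p² + 5*p) - 2 = -2 + p² + 5*p)
s = 3136/3 (s = (-2 + (-2*(-3))² + 5*(-2*(-3)))*((28 + 21)/(-18 + 21)) = (-2 + 6² + 5*6)*(49/3) = (-2 + 36 + 30)*(49*(⅓)) = 64*(49/3) = 3136/3 ≈ 1045.3)
-79*s = -79*3136/3 = -247744/3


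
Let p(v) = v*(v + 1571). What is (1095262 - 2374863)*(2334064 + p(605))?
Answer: -4671239752944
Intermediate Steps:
p(v) = v*(1571 + v)
(1095262 - 2374863)*(2334064 + p(605)) = (1095262 - 2374863)*(2334064 + 605*(1571 + 605)) = -1279601*(2334064 + 605*2176) = -1279601*(2334064 + 1316480) = -1279601*3650544 = -4671239752944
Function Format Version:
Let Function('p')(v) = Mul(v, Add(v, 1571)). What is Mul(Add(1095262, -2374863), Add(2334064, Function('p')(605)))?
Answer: -4671239752944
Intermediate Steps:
Function('p')(v) = Mul(v, Add(1571, v))
Mul(Add(1095262, -2374863), Add(2334064, Function('p')(605))) = Mul(Add(1095262, -2374863), Add(2334064, Mul(605, Add(1571, 605)))) = Mul(-1279601, Add(2334064, Mul(605, 2176))) = Mul(-1279601, Add(2334064, 1316480)) = Mul(-1279601, 3650544) = -4671239752944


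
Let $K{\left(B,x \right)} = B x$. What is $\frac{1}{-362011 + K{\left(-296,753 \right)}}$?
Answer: $- \frac{1}{584899} \approx -1.7097 \cdot 10^{-6}$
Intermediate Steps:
$\frac{1}{-362011 + K{\left(-296,753 \right)}} = \frac{1}{-362011 - 222888} = \frac{1}{-584899} = - \frac{1}{584899}$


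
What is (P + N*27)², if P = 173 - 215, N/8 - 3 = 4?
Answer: 2160900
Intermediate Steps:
N = 56 (N = 24 + 8*4 = 24 + 32 = 56)
P = -42
(P + N*27)² = (-42 + 56*27)² = (-42 + 1512)² = 1470² = 2160900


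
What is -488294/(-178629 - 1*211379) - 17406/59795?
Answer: 11204530241/11660264180 ≈ 0.96092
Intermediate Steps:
-488294/(-178629 - 1*211379) - 17406/59795 = -488294/(-178629 - 211379) - 17406*1/59795 = -488294/(-390008) - 17406/59795 = -488294*(-1/390008) - 17406/59795 = 244147/195004 - 17406/59795 = 11204530241/11660264180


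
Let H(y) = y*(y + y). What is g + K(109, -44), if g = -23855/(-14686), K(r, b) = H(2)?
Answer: 141343/14686 ≈ 9.6243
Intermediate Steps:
H(y) = 2*y² (H(y) = y*(2*y) = 2*y²)
K(r, b) = 8 (K(r, b) = 2*2² = 2*4 = 8)
g = 23855/14686 (g = -23855*(-1/14686) = 23855/14686 ≈ 1.6243)
g + K(109, -44) = 23855/14686 + 8 = 141343/14686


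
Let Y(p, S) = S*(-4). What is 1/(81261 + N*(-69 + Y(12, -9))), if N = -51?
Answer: 1/82944 ≈ 1.2056e-5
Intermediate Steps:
Y(p, S) = -4*S
1/(81261 + N*(-69 + Y(12, -9))) = 1/(81261 - 51*(-69 - 4*(-9))) = 1/(81261 - 51*(-69 + 36)) = 1/(81261 - 51*(-33)) = 1/(81261 + 1683) = 1/82944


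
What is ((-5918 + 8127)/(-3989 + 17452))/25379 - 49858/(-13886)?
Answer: 8517693161220/2372266722811 ≈ 3.5905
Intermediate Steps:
((-5918 + 8127)/(-3989 + 17452))/25379 - 49858/(-13886) = (2209/13463)*(1/25379) - 49858*(-1/13886) = (2209*(1/13463))*(1/25379) + 24929/6943 = (2209/13463)*(1/25379) + 24929/6943 = 2209/341677477 + 24929/6943 = 8517693161220/2372266722811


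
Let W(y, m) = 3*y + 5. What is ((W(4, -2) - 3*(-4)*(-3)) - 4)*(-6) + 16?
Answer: 154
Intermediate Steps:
W(y, m) = 5 + 3*y
((W(4, -2) - 3*(-4)*(-3)) - 4)*(-6) + 16 = (((5 + 3*4) - 3*(-4)*(-3)) - 4)*(-6) + 16 = (((5 + 12) + 12*(-3)) - 4)*(-6) + 16 = ((17 - 36) - 4)*(-6) + 16 = (-19 - 4)*(-6) + 16 = -23*(-6) + 16 = 138 + 16 = 154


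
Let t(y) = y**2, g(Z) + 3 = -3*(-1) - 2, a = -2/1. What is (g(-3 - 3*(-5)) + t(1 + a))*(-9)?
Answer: 9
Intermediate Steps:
a = -2 (a = -2*1 = -2)
g(Z) = -2 (g(Z) = -3 + (-3*(-1) - 2) = -3 + (3 - 2) = -3 + 1 = -2)
(g(-3 - 3*(-5)) + t(1 + a))*(-9) = (-2 + (1 - 2)**2)*(-9) = (-2 + (-1)**2)*(-9) = (-2 + 1)*(-9) = -1*(-9) = 9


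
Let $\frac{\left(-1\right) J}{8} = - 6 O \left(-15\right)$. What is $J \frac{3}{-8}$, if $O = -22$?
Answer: $-5940$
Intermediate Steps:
$J = 15840$ ($J = - 8 \left(-6\right) \left(-22\right) \left(-15\right) = - 8 \cdot 132 \left(-15\right) = \left(-8\right) \left(-1980\right) = 15840$)
$J \frac{3}{-8} = 15840 \frac{3}{-8} = 15840 \cdot 3 \left(- \frac{1}{8}\right) = 15840 \left(- \frac{3}{8}\right) = -5940$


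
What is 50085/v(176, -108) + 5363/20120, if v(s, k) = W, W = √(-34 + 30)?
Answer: 5363/20120 - 50085*I/2 ≈ 0.26655 - 25043.0*I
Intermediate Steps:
W = 2*I (W = √(-4) = 2*I ≈ 2.0*I)
v(s, k) = 2*I
50085/v(176, -108) + 5363/20120 = 50085/((2*I)) + 5363/20120 = 50085*(-I/2) + 5363*(1/20120) = -50085*I/2 + 5363/20120 = 5363/20120 - 50085*I/2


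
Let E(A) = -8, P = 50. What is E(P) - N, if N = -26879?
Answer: 26871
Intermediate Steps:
E(P) - N = -8 - 1*(-26879) = -8 + 26879 = 26871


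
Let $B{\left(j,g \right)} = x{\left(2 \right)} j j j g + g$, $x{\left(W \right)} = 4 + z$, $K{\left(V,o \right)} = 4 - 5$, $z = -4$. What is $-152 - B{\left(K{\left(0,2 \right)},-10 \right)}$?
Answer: $-142$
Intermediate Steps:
$K{\left(V,o \right)} = -1$ ($K{\left(V,o \right)} = 4 - 5 = -1$)
$x{\left(W \right)} = 0$ ($x{\left(W \right)} = 4 - 4 = 0$)
$B{\left(j,g \right)} = g$ ($B{\left(j,g \right)} = 0 j j j g + g = 0 j j g + g = 0 j g + g = 0 g + g = 0 + g = g$)
$-152 - B{\left(K{\left(0,2 \right)},-10 \right)} = -152 - -10 = -152 + 10 = -142$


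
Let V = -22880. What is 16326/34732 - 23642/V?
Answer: 149334103/99333520 ≈ 1.5034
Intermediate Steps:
16326/34732 - 23642/V = 16326/34732 - 23642/(-22880) = 16326*(1/34732) - 23642*(-1/22880) = 8163/17366 + 11821/11440 = 149334103/99333520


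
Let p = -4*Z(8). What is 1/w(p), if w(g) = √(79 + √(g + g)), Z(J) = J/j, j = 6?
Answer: √3/√(237 + 4*I*√6) ≈ 0.11244 - 0.0023232*I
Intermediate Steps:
Z(J) = J/6
p = -16/3 (p = -2*8/3 = -4*4/3 = -16/3 ≈ -5.3333)
w(g) = √(79 + √2*√g) (w(g) = √(79 + √(2*g)) = √(79 + √2*√g))
1/w(p) = 1/(√(79 + √2*√(-16/3))) = 1/(√(79 + √2*(4*I*√3/3))) = 1/(√(79 + 4*I*√6/3)) = (79 + 4*I*√6/3)^(-½)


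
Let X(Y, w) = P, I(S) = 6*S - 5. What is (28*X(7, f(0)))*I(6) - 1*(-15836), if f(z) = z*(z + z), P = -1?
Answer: 14968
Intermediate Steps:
I(S) = -5 + 6*S
f(z) = 2*z² (f(z) = z*(2*z) = 2*z²)
X(Y, w) = -1
(28*X(7, f(0)))*I(6) - 1*(-15836) = (28*(-1))*(-5 + 6*6) - 1*(-15836) = -28*(-5 + 36) + 15836 = -28*31 + 15836 = -868 + 15836 = 14968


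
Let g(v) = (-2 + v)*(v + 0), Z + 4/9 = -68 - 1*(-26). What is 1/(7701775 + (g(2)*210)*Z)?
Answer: 1/7701775 ≈ 1.2984e-7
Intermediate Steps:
Z = -382/9 (Z = -4/9 + (-68 - 1*(-26)) = -4/9 + (-68 + 26) = -4/9 - 42 = -382/9 ≈ -42.444)
g(v) = v*(-2 + v) (g(v) = (-2 + v)*v = v*(-2 + v))
1/(7701775 + (g(2)*210)*Z) = 1/(7701775 + ((2*(-2 + 2))*210)*(-382/9)) = 1/(7701775 + ((2*0)*210)*(-382/9)) = 1/(7701775 + (0*210)*(-382/9)) = 1/(7701775 + 0*(-382/9)) = 1/(7701775 + 0) = 1/7701775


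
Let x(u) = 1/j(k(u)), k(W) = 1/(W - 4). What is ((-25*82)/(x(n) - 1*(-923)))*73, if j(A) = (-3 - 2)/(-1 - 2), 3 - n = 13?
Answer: -374125/2309 ≈ -162.03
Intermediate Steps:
k(W) = 1/(-4 + W)
n = -10 (n = 3 - 1*13 = 3 - 13 = -10)
j(A) = 5/3 (j(A) = -5/(-3) = -5*(-⅓) = 5/3)
x(u) = ⅗ (x(u) = 1/(5/3) = ⅗)
((-25*82)/(x(n) - 1*(-923)))*73 = ((-25*82)/(⅗ - 1*(-923)))*73 = -2050/(⅗ + 923)*73 = -2050/4618/5*73 = -2050*5/4618*73 = -5125/2309*73 = -374125/2309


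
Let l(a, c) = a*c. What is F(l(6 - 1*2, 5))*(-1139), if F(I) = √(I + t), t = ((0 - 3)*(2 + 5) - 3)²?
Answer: -2278*√149 ≈ -27807.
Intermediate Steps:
t = 576 (t = (-3*7 - 3)² = (-21 - 3)² = (-24)² = 576)
F(I) = √(576 + I) (F(I) = √(I + 576) = √(576 + I))
F(l(6 - 1*2, 5))*(-1139) = √(576 + (6 - 1*2)*5)*(-1139) = √(576 + (6 - 2)*5)*(-1139) = √(576 + 4*5)*(-1139) = √(576 + 20)*(-1139) = √596*(-1139) = (2*√149)*(-1139) = -2278*√149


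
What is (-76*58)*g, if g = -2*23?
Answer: 202768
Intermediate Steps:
g = -46
(-76*58)*g = -76*58*(-46) = -4408*(-46) = 202768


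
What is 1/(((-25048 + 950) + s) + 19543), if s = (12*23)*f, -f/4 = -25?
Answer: 1/23045 ≈ 4.3393e-5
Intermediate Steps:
f = 100 (f = -4*(-25) = 100)
s = 27600 (s = (12*23)*100 = 276*100 = 27600)
1/(((-25048 + 950) + s) + 19543) = 1/(((-25048 + 950) + 27600) + 19543) = 1/((-24098 + 27600) + 19543) = 1/(3502 + 19543) = 1/23045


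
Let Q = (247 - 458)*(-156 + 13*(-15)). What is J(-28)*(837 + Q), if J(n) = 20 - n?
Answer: 3595104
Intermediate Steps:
Q = 74061 (Q = -211*(-156 - 195) = -211*(-351) = 74061)
J(-28)*(837 + Q) = (20 - 1*(-28))*(837 + 74061) = (20 + 28)*74898 = 48*74898 = 3595104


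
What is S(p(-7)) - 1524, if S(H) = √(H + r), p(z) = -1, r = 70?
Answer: -1524 + √69 ≈ -1515.7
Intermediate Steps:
S(H) = √(70 + H) (S(H) = √(H + 70) = √(70 + H))
S(p(-7)) - 1524 = √(70 - 1) - 1524 = √69 - 1524 = -1524 + √69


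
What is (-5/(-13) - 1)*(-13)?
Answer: 8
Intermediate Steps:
(-5/(-13) - 1)*(-13) = (-5*(-1/13) - 1)*(-13) = (5/13 - 1)*(-13) = -8/13*(-13) = 8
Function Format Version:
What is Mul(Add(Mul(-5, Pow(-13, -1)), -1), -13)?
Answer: 8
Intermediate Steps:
Mul(Add(Mul(-5, Pow(-13, -1)), -1), -13) = Mul(Add(Mul(-5, Rational(-1, 13)), -1), -13) = Mul(Add(Rational(5, 13), -1), -13) = Mul(Rational(-8, 13), -13) = 8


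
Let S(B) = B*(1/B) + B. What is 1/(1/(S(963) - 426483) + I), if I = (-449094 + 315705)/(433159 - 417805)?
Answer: -725935414/6306618805 ≈ -0.11511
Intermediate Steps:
S(B) = 1 + B (S(B) = B/B + B = 1 + B)
I = -14821/1706 (I = -133389/15354 = -133389*1/15354 = -14821/1706 ≈ -8.6876)
1/(1/(S(963) - 426483) + I) = 1/(1/((1 + 963) - 426483) - 14821/1706) = 1/(1/(964 - 426483) - 14821/1706) = 1/(1/(-425519) - 14821/1706) = 1/(-1/425519 - 14821/1706) = 1/(-6306618805/725935414) = -725935414/6306618805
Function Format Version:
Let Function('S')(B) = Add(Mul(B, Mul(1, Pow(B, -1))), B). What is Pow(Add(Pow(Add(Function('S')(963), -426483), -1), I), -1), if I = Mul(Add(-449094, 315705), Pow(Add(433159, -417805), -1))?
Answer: Rational(-725935414, 6306618805) ≈ -0.11511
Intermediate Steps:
Function('S')(B) = Add(1, B) (Function('S')(B) = Add(Mul(B, Pow(B, -1)), B) = Add(1, B))
I = Rational(-14821, 1706) (I = Mul(-133389, Pow(15354, -1)) = Mul(-133389, Rational(1, 15354)) = Rational(-14821, 1706) ≈ -8.6876)
Pow(Add(Pow(Add(Function('S')(963), -426483), -1), I), -1) = Pow(Add(Pow(Add(Add(1, 963), -426483), -1), Rational(-14821, 1706)), -1) = Pow(Add(Pow(Add(964, -426483), -1), Rational(-14821, 1706)), -1) = Pow(Add(Pow(-425519, -1), Rational(-14821, 1706)), -1) = Pow(Add(Rational(-1, 425519), Rational(-14821, 1706)), -1) = Pow(Rational(-6306618805, 725935414), -1) = Rational(-725935414, 6306618805)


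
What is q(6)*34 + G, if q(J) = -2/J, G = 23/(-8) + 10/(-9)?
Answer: -1103/72 ≈ -15.319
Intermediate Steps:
G = -287/72 (G = 23*(-⅛) + 10*(-⅑) = -23/8 - 10/9 = -287/72 ≈ -3.9861)
q(6)*34 + G = -2/6*34 - 287/72 = -2*⅙*34 - 287/72 = -⅓*34 - 287/72 = -34/3 - 287/72 = -1103/72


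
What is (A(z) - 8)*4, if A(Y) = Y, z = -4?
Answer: -48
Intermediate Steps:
(A(z) - 8)*4 = (-4 - 8)*4 = -12*4 = -48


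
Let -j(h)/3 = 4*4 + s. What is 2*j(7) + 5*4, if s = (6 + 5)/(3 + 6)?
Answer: -250/3 ≈ -83.333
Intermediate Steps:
s = 11/9 ≈ 1.2222
j(h) = -155/3 (j(h) = -3*(4*4 + 11/9) = -3*(16 + 11/9) = -3*155/9 = -155/3)
2*j(7) + 5*4 = 2*(-155/3) + 5*4 = -310/3 + 20 = -250/3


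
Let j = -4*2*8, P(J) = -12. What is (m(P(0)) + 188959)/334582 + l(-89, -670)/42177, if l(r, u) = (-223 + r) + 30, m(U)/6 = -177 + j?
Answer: 2604794559/4703888338 ≈ 0.55375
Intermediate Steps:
j = -64 (j = -8*8 = -64)
m(U) = -1446 (m(U) = 6*(-177 - 64) = 6*(-241) = -1446)
l(r, u) = -193 + r
(m(P(0)) + 188959)/334582 + l(-89, -670)/42177 = (-1446 + 188959)/334582 + (-193 - 89)/42177 = 187513*(1/334582) - 282*1/42177 = 187513/334582 - 94/14059 = 2604794559/4703888338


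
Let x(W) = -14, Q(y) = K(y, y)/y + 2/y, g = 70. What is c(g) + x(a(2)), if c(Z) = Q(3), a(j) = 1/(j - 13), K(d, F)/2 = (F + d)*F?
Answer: -4/3 ≈ -1.3333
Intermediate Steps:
K(d, F) = 2*F*(F + d) (K(d, F) = 2*((F + d)*F) = 2*(F*(F + d)) = 2*F*(F + d))
Q(y) = 2/y + 4*y (Q(y) = (2*y*(y + y))/y + 2/y = (2*y*(2*y))/y + 2/y = (4*y**2)/y + 2/y = 4*y + 2/y = 2/y + 4*y)
a(j) = 1/(-13 + j)
c(Z) = 38/3 (c(Z) = 2/3 + 4*3 = 2*(1/3) + 12 = 2/3 + 12 = 38/3)
c(g) + x(a(2)) = 38/3 - 14 = -4/3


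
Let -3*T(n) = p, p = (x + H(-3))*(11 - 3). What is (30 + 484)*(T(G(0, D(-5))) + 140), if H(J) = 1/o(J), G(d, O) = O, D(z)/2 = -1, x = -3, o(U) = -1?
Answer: 232328/3 ≈ 77443.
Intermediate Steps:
D(z) = -2 (D(z) = 2*(-1) = -2)
H(J) = -1 (H(J) = 1/(-1) = -1)
p = -32 (p = (-3 - 1)*(11 - 3) = -4*8 = -32)
T(n) = 32/3 (T(n) = -1/3*(-32) = 32/3)
(30 + 484)*(T(G(0, D(-5))) + 140) = (30 + 484)*(32/3 + 140) = 514*(452/3) = 232328/3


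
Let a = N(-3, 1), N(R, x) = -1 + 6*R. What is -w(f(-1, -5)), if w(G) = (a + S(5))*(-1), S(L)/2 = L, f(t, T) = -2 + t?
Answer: -9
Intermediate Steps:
a = -19 (a = -1 + 6*(-3) = -1 - 18 = -19)
S(L) = 2*L
w(G) = 9 (w(G) = (-19 + 2*5)*(-1) = (-19 + 10)*(-1) = -9*(-1) = 9)
-w(f(-1, -5)) = -1*9 = -9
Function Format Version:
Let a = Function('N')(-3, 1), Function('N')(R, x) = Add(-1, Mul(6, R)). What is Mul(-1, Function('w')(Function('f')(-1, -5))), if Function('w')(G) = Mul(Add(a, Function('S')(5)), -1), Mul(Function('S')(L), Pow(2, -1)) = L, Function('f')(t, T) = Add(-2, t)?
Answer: -9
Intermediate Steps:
a = -19 (a = Add(-1, Mul(6, -3)) = Add(-1, -18) = -19)
Function('S')(L) = Mul(2, L)
Function('w')(G) = 9 (Function('w')(G) = Mul(Add(-19, Mul(2, 5)), -1) = Mul(Add(-19, 10), -1) = Mul(-9, -1) = 9)
Mul(-1, Function('w')(Function('f')(-1, -5))) = Mul(-1, 9) = -9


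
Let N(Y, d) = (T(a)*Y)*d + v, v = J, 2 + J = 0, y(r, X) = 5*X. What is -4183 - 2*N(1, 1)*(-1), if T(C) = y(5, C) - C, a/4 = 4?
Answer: -4059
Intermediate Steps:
J = -2 (J = -2 + 0 = -2)
v = -2
a = 16 (a = 4*4 = 16)
T(C) = 4*C (T(C) = 5*C - C = 4*C)
N(Y, d) = -2 + 64*Y*d (N(Y, d) = ((4*16)*Y)*d - 2 = (64*Y)*d - 2 = 64*Y*d - 2 = -2 + 64*Y*d)
-4183 - 2*N(1, 1)*(-1) = -4183 - 2*(-2 + 64*1*1)*(-1) = -4183 - 2*(-2 + 64)*(-1) = -4183 - 2*62*(-1) = -4183 - 124*(-1) = -4183 + 124 = -4059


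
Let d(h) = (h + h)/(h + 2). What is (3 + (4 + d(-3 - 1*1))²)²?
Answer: 4489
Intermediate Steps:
d(h) = 2*h/(2 + h) (d(h) = (2*h)/(2 + h) = 2*h/(2 + h))
(3 + (4 + d(-3 - 1*1))²)² = (3 + (4 + 2*(-3 - 1*1)/(2 + (-3 - 1*1)))²)² = (3 + (4 + 2*(-3 - 1)/(2 + (-3 - 1)))²)² = (3 + (4 + 2*(-4)/(2 - 4))²)² = (3 + (4 + 2*(-4)/(-2))²)² = (3 + (4 + 2*(-4)*(-½))²)² = (3 + (4 + 4)²)² = (3 + 8²)² = (3 + 64)² = 67² = 4489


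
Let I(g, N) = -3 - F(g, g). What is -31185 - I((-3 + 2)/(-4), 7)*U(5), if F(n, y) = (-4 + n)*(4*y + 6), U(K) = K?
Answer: -125205/4 ≈ -31301.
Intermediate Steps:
F(n, y) = (-4 + n)*(6 + 4*y)
I(g, N) = 21 - 4*g**2 + 10*g (I(g, N) = -3 - (-24 - 16*g + 6*g + 4*g*g) = -3 - (-24 - 16*g + 6*g + 4*g**2) = -3 - (-24 - 10*g + 4*g**2) = -3 + (24 - 4*g**2 + 10*g) = 21 - 4*g**2 + 10*g)
-31185 - I((-3 + 2)/(-4), 7)*U(5) = -31185 - (21 - 4*(-3 + 2)**2/16 + 10*((-3 + 2)/(-4)))*5 = -31185 - (21 - 4*(-1/4*(-1))**2 + 10*(-1/4*(-1)))*5 = -31185 - (21 - 4*(1/4)**2 + 10*(1/4))*5 = -31185 - (21 - 4*1/16 + 5/2)*5 = -31185 - (21 - 1/4 + 5/2)*5 = -31185 - 93*5/4 = -31185 - 1*465/4 = -31185 - 465/4 = -125205/4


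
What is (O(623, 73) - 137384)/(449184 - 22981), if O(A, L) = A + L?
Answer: -136688/426203 ≈ -0.32071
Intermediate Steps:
(O(623, 73) - 137384)/(449184 - 22981) = ((623 + 73) - 137384)/(449184 - 22981) = (696 - 137384)/426203 = -136688*1/426203 = -136688/426203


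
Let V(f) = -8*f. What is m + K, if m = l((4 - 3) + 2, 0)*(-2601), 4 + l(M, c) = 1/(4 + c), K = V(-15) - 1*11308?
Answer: -5737/4 ≈ -1434.3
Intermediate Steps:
K = -11188 (K = -8*(-15) - 1*11308 = 120 - 11308 = -11188)
l(M, c) = -4 + 1/(4 + c)
m = 39015/4 (m = ((-15 - 4*0)/(4 + 0))*(-2601) = ((-15 + 0)/4)*(-2601) = ((¼)*(-15))*(-2601) = -15/4*(-2601) = 39015/4 ≈ 9753.8)
m + K = 39015/4 - 11188 = -5737/4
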